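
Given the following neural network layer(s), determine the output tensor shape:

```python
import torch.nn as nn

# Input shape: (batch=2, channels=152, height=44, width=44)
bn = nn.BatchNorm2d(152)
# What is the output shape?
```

Input: (2, 152, 44, 44) -> Output: (2, 152, 44, 44)

Answer: (2, 152, 44, 44)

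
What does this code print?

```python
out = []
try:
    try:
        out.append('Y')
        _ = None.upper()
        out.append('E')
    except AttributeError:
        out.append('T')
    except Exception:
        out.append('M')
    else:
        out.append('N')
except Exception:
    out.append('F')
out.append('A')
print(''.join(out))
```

Execution trace: 'Y' (inner try body) → 'T' (inner except AttributeError) → 'A' (after the try/except). Output: YTA

Answer: YTA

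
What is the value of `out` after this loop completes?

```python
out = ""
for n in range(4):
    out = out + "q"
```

Repeat 'q' 4 times
`out` takes the values: "" → "q" → "qq" → "qqq" → "qqqq"

Answer: "qqqq"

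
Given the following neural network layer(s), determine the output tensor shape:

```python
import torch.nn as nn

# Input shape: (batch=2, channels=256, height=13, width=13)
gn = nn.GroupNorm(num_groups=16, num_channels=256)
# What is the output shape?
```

Input: (2, 256, 13, 13) -> Output: (2, 256, 13, 13)

Answer: (2, 256, 13, 13)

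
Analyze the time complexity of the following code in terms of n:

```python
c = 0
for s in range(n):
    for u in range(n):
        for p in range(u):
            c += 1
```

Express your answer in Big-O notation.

Each loop level contributes: n × n × n. Multiplying the contributions gives O(n^3).

Answer: O(n^3)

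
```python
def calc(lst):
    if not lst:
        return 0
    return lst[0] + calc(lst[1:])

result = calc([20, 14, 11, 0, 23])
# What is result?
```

20 + 14 + 11 + 0 + 23 + 0 = 68

Answer: 68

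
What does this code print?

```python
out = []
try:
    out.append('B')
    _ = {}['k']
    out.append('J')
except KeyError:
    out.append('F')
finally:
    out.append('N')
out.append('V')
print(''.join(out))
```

Execution trace: 'B' (try body) → 'F' (except KeyError) → 'N' (finally) → 'V' (after the try/except). Output: BFNV

Answer: BFNV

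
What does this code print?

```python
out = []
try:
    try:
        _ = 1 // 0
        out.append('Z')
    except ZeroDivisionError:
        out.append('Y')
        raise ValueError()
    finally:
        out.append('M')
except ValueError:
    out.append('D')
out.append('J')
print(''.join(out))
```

Execution trace: 'Y' (inner except ZeroDivisionError) → 'M' (inner finally) → 'D' (outer except ValueError) → 'J' (after the try/except). Output: YMDJ

Answer: YMDJ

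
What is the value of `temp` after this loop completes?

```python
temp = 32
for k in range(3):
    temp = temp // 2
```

Halve 3 times: 32 // 2^3 = 4
`temp` takes the values: 32 → 16 → 8 → 4

Answer: 4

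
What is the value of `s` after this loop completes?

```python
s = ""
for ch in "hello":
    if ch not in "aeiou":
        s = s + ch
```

Remove vowels from 'hello'
`s` takes the values: "" → "h" → "hl" → "hll"

Answer: "hll"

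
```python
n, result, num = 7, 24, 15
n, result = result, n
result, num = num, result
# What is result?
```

Trace:
`n, result, num = 7, 24, 15` → n = 7; result = 24; num = 15
`n, result = result, n` → n = 24; result = 7
`result, num = num, result` → result = 15; num = 7
So result = 15

Answer: 15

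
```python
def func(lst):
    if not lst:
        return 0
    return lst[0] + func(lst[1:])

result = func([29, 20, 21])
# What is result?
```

29 + 20 + 21 + 0 = 70

Answer: 70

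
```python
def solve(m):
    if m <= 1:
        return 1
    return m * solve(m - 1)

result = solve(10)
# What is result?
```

solve(10) = 10 * 9 * 8 * 7 * 6 * 5 * 4 * 3 * 2 * 1 = 3628800

Answer: 3628800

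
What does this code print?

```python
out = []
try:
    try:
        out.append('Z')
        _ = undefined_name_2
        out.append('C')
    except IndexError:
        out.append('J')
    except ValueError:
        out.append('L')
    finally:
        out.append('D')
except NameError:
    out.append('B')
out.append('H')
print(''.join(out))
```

Execution trace: 'Z' (try body) → 'D' (finally) → 'B' (outer except NameError) → 'H' (after the try/except). Output: ZDBH

Answer: ZDBH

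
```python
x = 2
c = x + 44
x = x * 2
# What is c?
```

Trace:
`x = 2` → x = 2
`c = x + 44` → c = 46
`x = x * 2` → x = 4
So c = 46

Answer: 46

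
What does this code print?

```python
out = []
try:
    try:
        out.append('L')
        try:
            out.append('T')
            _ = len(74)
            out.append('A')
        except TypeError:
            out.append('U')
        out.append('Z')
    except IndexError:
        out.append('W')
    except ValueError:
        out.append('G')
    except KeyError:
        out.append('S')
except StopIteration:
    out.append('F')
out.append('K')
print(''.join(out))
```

Execution trace: 'L' (try body) → 'T' (inner try body) → 'U' (inner except TypeError) → 'Z' (try body, no exception) → 'K' (after the try/except). Output: LTUZK

Answer: LTUZK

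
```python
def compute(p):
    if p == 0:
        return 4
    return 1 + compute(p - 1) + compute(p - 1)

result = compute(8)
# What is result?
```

compute(p) = 1 + 2·compute(p-1), compute(0)=4. Closed form: (4+1)·2^8 - 1 = 1279.

Answer: 1279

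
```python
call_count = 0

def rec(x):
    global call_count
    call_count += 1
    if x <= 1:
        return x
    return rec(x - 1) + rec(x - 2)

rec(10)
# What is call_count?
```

Calls(x) = 1 + Calls(x-1) + Calls(x-2); Calls(0)=Calls(1)=1. For x=10 this gives 177.

Answer: 177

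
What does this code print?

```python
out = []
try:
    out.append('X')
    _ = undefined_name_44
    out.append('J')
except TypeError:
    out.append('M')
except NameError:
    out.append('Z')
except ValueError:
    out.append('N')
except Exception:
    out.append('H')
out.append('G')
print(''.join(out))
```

Execution trace: 'X' (try body) → 'Z' (except NameError) → 'G' (after the try/except). Output: XZG

Answer: XZG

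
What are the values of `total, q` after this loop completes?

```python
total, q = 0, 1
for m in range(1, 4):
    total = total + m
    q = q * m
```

Sum and factorial of 1 to 3
`total, q` takes the values: (0, 1) → (1, 1) → (3, 1) → (3, 2) → (6, 2) → (6, 6)

Answer: 6, 6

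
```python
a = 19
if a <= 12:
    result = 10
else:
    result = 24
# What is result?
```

Trace:
`a = 19` → a = 19
`if a <= 12: ...` → a <= 12 is False, take else branch → result = 24
So result = 24

Answer: 24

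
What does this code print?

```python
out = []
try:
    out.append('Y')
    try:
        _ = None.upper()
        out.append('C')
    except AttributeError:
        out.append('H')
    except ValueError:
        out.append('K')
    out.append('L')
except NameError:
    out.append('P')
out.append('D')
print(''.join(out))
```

Execution trace: 'Y' (try body) → 'H' (inner except AttributeError) → 'L' (try body, no exception) → 'D' (after the try/except). Output: YHLD

Answer: YHLD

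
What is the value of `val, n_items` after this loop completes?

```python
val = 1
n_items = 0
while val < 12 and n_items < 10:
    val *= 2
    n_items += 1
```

Double until >= 12 or 10 iterations
`val, n_items` takes the values: (1, 0) → (2, 0) → (2, 1) → (4, 1) → (4, 2) → (8, 2) → (8, 3) → (16, 3) → (16, 4)

Answer: 16, 4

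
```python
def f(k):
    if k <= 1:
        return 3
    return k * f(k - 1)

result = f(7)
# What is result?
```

f(7) = 7 * 6 * 5 * 4 * 3 * 2 * 3 = 15120

Answer: 15120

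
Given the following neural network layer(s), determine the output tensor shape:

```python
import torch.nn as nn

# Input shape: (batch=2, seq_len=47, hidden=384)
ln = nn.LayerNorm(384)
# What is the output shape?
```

Input: (2, 47, 384) -> Output: (2, 47, 384)

Answer: (2, 47, 384)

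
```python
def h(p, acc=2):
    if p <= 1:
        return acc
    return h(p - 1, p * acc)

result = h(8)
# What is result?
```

Accumulator trace (n, acc): (8, 2) -> (7, 16) -> (6, 112) -> (5, 672) -> (4, 3360) -> (3, 13440) -> (2, 40320) -> (1, 80640) -> return 80640

Answer: 80640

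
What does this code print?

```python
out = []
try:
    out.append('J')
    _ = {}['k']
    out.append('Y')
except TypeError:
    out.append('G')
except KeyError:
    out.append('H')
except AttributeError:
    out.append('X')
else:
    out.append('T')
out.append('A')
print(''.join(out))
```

Execution trace: 'J' (try body) → 'H' (except KeyError) → 'A' (after the try/except). Output: JHA

Answer: JHA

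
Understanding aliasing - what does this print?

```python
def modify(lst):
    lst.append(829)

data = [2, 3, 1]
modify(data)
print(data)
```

Key concept: function modifies passed list.
Step by step:
`data = [2, 3, 1]` → data = [2, 3, 1]
`modify(data)` → data = [2, 3, 1, 829]
`print(data)` → prints [2, 3, 1, 829]

Answer: [2, 3, 1, 829]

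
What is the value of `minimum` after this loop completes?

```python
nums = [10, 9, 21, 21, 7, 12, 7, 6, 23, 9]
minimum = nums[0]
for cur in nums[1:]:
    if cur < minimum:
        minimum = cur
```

Minimum of [10, 9, 21, 21, 7, 12, 7, 6, 23, 9]
`minimum` takes the values: 10 → 9 → 7 → 6

Answer: 6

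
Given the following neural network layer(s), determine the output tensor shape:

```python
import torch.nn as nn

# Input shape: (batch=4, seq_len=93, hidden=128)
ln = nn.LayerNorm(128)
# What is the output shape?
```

Input: (4, 93, 128) -> Output: (4, 93, 128)

Answer: (4, 93, 128)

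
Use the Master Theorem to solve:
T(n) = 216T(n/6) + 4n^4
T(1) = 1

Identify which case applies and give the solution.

a=216, b=6, f(n)=4n^4. log_6(216) = 3. Since c=4 > 3 and the regularity condition holds (216(n/6)^4 = (216/6^4)n^4 with 216/6^4 < 1), Case 3 applies: T(n) = Θ(f(n)) = O(n^4).

Answer: O(n^4) - Case 3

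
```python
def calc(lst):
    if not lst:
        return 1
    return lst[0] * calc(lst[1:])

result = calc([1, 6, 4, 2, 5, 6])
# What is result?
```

Product over [1, 6, 4, 2, 5, 6] = 1 * 6 * 4 * 2 * 5 * 6 = 1440

Answer: 1440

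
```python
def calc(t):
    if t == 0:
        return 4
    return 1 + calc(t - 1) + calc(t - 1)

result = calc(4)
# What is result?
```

calc(t) = 1 + 2·calc(t-1), calc(0)=4. Closed form: (4+1)·2^4 - 1 = 79.

Answer: 79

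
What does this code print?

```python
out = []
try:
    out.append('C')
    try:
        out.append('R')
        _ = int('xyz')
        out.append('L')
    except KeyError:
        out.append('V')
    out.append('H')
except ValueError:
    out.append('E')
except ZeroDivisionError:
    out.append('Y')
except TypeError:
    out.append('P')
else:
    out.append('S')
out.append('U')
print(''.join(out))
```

Execution trace: 'C' (try body) → 'R' (inner try body) → 'E' (except ValueError) → 'U' (after the try/except). Output: CREU

Answer: CREU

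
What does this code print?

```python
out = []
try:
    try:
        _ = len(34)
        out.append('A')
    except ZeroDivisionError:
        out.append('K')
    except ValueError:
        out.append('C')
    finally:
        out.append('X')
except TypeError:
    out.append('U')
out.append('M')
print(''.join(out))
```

Execution trace: 'X' (inner finally) → 'U' (outer except TypeError) → 'M' (after the try/except). Output: XUM

Answer: XUM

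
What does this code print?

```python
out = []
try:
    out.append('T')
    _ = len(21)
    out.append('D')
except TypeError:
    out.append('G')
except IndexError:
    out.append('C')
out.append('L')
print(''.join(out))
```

Execution trace: 'T' (try body) → 'G' (except TypeError) → 'L' (after the try/except). Output: TGL

Answer: TGL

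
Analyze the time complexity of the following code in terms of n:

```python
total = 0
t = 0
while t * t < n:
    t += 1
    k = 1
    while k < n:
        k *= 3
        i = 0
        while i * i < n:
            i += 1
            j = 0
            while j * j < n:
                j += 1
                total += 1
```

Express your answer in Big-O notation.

Each loop level contributes: √n × log n × √n × √n. Multiplying the contributions gives O(n√n log n).

Answer: O(n√n log n)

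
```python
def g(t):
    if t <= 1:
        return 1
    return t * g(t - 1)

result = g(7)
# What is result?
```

g(7) = 7 * 6 * 5 * 4 * 3 * 2 * 1 = 5040

Answer: 5040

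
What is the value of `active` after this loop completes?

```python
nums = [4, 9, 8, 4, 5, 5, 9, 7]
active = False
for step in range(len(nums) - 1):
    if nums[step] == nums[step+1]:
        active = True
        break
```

Check consecutive duplicates in [4, 9, 8, 4, 5, 5, 9, 7]
`active` takes the values: False → True

Answer: True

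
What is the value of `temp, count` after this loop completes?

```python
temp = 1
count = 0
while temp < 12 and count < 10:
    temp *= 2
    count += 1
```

Double until >= 12 or 10 iterations
`temp, count` takes the values: (1, 0) → (2, 0) → (2, 1) → (4, 1) → (4, 2) → (8, 2) → (8, 3) → (16, 3) → (16, 4)

Answer: 16, 4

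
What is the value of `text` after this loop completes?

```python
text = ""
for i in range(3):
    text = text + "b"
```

Repeat 'b' 3 times
`text` takes the values: "" → "b" → "bb" → "bbb"

Answer: "bbb"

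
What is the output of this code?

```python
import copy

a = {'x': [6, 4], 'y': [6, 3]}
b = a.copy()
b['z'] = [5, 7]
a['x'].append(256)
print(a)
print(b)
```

Key concept: shallow copy of dict with mutable values.
Step by step:
`a = {'x': [6, 4], 'y': [6, 3]}` → a = {'x': [6, 4], 'y': [6, 3]}
`b = a.copy()` → b = {'x': [6, 4], 'y': [6, 3]}
`b['z'] = [5, 7]` → b = {'x': [6, 4], 'y': [6, 3], 'z': [5, 7]}
`a['x'].append(256)` → a = {'x': [6, 4, 256], 'y': [6, 3]}; b = {'x': [6, 4, 256], 'y': [6, 3], 'z': [5, 7]}
`print(a)` → prints {'x': [6, 4, 256], 'y': [6, 3]}
`print(b)` → prints {'x': [6, 4, 256], 'y': [6, 3], 'z': [5, 7]}

Answer:
{'x': [6, 4, 256], 'y': [6, 3]}
{'x': [6, 4, 256], 'y': [6, 3], 'z': [5, 7]}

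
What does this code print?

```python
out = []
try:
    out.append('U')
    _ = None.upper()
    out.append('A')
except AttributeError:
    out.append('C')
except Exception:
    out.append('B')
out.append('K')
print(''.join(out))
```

Execution trace: 'U' (try body) → 'C' (except AttributeError) → 'K' (after the try/except). Output: UCK

Answer: UCK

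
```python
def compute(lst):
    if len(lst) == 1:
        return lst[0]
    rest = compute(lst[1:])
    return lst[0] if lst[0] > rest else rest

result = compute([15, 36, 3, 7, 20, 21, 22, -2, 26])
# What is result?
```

Recursive max over [15, 36, 3, 7, 20, 21, 22, -2, 26] = 36

Answer: 36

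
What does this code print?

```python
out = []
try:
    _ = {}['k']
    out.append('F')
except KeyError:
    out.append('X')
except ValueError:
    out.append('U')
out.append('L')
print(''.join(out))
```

Execution trace: 'X' (except KeyError) → 'L' (after the try/except). Output: XL

Answer: XL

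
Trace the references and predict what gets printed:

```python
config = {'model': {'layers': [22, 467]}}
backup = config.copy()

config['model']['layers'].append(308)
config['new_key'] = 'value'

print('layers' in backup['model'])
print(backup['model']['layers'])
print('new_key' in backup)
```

Key concept: shallow copy gotcha with nested dict.
Step by step:
`config = {'model': {'layers': [22, 467]}}` → config = {'model': {'layers': [22, 467]}}
`backup = config.copy()` → backup = {'model': {'layers': [22, 467]}}
`config['model']['layers'].append(308)` → config = {'model': {'layers': [22, 467, 308]}}; backup = {'model': {'layers': [22, 467, 308]}}
`config['new_key'] = 'value'` → config = {'model': {'layers': [22, 467, 308]}, 'new_key': 'value'}
`print('layers' in backup['model'])` → prints True
`print(backup['model']['layers'])` → prints [22, 467, 308]
`print('new_key' in backup)` → prints False

Answer:
True
[22, 467, 308]
False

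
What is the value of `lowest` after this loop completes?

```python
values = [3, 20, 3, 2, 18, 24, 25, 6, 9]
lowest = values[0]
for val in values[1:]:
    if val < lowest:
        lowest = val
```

Minimum of [3, 20, 3, 2, 18, 24, 25, 6, 9]
`lowest` takes the values: 3 → 2

Answer: 2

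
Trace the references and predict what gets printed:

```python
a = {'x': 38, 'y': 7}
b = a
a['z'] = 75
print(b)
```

Key concept: dict aliasing.
Step by step:
`a = {'x': 38, 'y': 7}` → a = {'x': 38, 'y': 7}
`b = a` → b = {'x': 38, 'y': 7} (same object as a)
`a['z'] = 75` → a = {'x': 38, 'y': 7, 'z': 75} (same object as b); b = {'x': 38, 'y': 7, 'z': 75} (same object as a)
`print(b)` → prints {'x': 38, 'y': 7, 'z': 75}

Answer: {'x': 38, 'y': 7, 'z': 75}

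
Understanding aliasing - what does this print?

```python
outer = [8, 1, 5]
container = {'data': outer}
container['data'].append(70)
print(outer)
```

Key concept: dict holds reference to list.
Step by step:
`outer = [8, 1, 5]` → outer = [8, 1, 5]
`container = {'data': outer}` → container = {'data': [8, 1, 5]}
`container['data'].append(70)` → outer = [8, 1, 5, 70]; container = {'data': [8, 1, 5, 70]}
`print(outer)` → prints [8, 1, 5, 70]

Answer: [8, 1, 5, 70]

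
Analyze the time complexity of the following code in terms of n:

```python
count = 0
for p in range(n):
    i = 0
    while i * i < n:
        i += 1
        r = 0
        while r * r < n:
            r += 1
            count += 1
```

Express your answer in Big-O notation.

Each loop level contributes: n × √n × √n. Multiplying the contributions gives O(n^2).

Answer: O(n^2)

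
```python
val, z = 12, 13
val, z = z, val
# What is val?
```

Trace:
`val, z = 12, 13` → val = 12; z = 13
`val, z = z, val` → val = 13; z = 12
So val = 13

Answer: 13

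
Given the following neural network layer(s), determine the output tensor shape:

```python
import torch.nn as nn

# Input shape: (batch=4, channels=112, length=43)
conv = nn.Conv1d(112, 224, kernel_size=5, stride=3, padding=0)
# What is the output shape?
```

Input: (4, 112, 43) -> Output: (4, 224, 13)

Answer: (4, 224, 13)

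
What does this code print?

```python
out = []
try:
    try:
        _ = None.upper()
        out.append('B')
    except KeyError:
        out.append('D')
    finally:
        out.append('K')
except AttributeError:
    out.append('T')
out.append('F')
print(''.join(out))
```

Execution trace: 'K' (inner finally) → 'T' (outer except AttributeError) → 'F' (after the try/except). Output: KTF

Answer: KTF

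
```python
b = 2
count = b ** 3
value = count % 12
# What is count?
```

Trace:
`b = 2` → b = 2
`count = b ** 3` → count = 8
`value = count % 12` → value = 8
So count = 8

Answer: 8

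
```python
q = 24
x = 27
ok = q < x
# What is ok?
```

Trace:
`q = 24` → q = 24
`x = 27` → x = 27
`ok = q < x` → ok = True
So ok = True

Answer: True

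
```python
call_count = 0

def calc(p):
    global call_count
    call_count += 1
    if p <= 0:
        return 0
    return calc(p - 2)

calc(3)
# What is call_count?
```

Linear recursion stepping by 2: 3 calls from p=3 down to ≤0.

Answer: 3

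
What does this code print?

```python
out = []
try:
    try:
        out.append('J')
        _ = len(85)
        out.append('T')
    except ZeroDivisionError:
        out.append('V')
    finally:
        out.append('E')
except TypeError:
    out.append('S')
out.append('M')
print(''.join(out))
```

Execution trace: 'J' (inner try body) → 'E' (inner finally) → 'S' (outer except TypeError) → 'M' (after the try/except). Output: JESM

Answer: JESM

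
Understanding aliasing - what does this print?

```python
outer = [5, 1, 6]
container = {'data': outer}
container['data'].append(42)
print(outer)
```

Key concept: dict holds reference to list.
Step by step:
`outer = [5, 1, 6]` → outer = [5, 1, 6]
`container = {'data': outer}` → container = {'data': [5, 1, 6]}
`container['data'].append(42)` → outer = [5, 1, 6, 42]; container = {'data': [5, 1, 6, 42]}
`print(outer)` → prints [5, 1, 6, 42]

Answer: [5, 1, 6, 42]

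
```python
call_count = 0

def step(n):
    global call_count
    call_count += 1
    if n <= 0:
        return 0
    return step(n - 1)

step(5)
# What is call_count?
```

Linear recursion stepping by 1: 6 calls from n=5 down to ≤0.

Answer: 6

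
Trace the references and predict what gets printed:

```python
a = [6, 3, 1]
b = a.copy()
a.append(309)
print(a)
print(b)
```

Key concept: list.copy() creates independent copy.
Step by step:
`a = [6, 3, 1]` → a = [6, 3, 1]
`b = a.copy()` → b = [6, 3, 1]
`a.append(309)` → a = [6, 3, 1, 309]
`print(a)` → prints [6, 3, 1, 309]
`print(b)` → prints [6, 3, 1]

Answer:
[6, 3, 1, 309]
[6, 3, 1]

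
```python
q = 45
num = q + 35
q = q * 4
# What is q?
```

Trace:
`q = 45` → q = 45
`num = q + 35` → num = 80
`q = q * 4` → q = 180
So q = 180

Answer: 180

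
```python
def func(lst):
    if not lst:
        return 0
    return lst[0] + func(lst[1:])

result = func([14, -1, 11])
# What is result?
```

14 + (-1) + 11 + 0 = 24

Answer: 24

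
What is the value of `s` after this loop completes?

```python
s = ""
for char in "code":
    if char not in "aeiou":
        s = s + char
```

Remove vowels from 'code'
`s` takes the values: "" → "c" → "cd"

Answer: "cd"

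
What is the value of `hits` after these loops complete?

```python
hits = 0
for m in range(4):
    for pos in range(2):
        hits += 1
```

4 * 2 = 8
`hits` takes the values: 0 → 1 → 2 → 3 → 4 → 5 → 6 → 7 → 8

Answer: 8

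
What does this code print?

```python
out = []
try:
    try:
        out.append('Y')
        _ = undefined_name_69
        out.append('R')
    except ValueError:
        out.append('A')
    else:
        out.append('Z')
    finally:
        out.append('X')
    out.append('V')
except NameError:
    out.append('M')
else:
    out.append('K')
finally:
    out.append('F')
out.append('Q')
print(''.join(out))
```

Execution trace: 'Y' (inner try body) → 'X' (inner finally) → 'M' (except NameError) → 'F' (finally) → 'Q' (after the try/except). Output: YXMFQ

Answer: YXMFQ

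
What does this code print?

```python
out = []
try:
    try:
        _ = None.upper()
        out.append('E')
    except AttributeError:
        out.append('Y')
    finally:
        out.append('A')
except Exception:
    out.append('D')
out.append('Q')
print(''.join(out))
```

Execution trace: 'Y' (inner except AttributeError) → 'A' (inner finally) → 'Q' (after the try/except). Output: YAQ

Answer: YAQ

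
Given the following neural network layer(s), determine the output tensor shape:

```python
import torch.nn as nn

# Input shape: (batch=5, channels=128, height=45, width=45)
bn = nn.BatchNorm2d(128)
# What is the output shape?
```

Input: (5, 128, 45, 45) -> Output: (5, 128, 45, 45)

Answer: (5, 128, 45, 45)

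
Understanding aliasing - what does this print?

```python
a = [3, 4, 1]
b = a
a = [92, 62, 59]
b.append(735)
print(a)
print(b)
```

Key concept: rebinding vs mutation: a is rebound to a new list, b still points at the original.
Step by step:
`a = [3, 4, 1]` → a = [3, 4, 1]
`b = a` → b = [3, 4, 1] (same object as a)
`a = [92, 62, 59]` → a = [92, 62, 59]
`b.append(735)` → b = [3, 4, 1, 735]
`print(a)` → prints [92, 62, 59]
`print(b)` → prints [3, 4, 1, 735]

Answer:
[92, 62, 59]
[3, 4, 1, 735]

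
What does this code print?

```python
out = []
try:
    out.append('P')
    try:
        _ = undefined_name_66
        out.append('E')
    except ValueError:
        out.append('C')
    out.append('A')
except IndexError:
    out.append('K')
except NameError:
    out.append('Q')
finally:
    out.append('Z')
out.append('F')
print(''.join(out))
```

Execution trace: 'P' (try body) → 'Q' (except NameError) → 'Z' (finally) → 'F' (after the try/except). Output: PQZF

Answer: PQZF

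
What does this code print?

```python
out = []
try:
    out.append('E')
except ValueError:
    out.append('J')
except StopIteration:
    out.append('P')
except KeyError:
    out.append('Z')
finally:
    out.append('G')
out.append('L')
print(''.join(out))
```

Execution trace: 'E' (try body, no exception) → 'G' (finally) → 'L' (after the try/except). Output: EGL

Answer: EGL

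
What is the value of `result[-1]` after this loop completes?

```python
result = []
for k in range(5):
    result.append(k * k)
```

Last element of squares 0 to 4
`result` takes the values: [] → [0] → [0, 1] → [0, 1, 4] → [0, 1, 4, 9] → [0, 1, 4, 9, 16]
So `result[-1]` = 16

Answer: 16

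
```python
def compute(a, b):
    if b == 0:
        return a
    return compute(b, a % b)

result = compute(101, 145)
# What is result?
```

compute(101, 145) -> compute(145, 101) -> compute(101, 44) -> compute(44, 13) -> compute(13, 5) -> compute(5, 3) -> compute(3, 2) -> compute(2, 1) -> compute(1, 0) -> 1

Answer: 1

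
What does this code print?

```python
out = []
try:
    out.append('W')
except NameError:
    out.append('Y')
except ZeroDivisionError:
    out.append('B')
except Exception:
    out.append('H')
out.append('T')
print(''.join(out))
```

Execution trace: 'W' (try body, no exception) → 'T' (after the try/except). Output: WT

Answer: WT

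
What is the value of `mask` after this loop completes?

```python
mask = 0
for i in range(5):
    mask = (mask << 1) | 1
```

Build 5 consecutive 1-bits: 0b11111
`mask` takes the values: 0 → 1 → 3 → 7 → 15 → 31

Answer: 31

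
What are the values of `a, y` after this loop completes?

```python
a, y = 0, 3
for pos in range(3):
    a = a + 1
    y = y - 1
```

a goes 0→3, y goes 3→0
`a, y` takes the values: (0, 3) → (1, 3) → (1, 2) → (2, 2) → (2, 1) → (3, 1) → (3, 0)

Answer: 3, 0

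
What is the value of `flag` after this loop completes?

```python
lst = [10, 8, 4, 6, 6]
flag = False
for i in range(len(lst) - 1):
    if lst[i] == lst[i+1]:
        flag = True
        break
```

Check consecutive duplicates in [10, 8, 4, 6, 6]
`flag` takes the values: False → True

Answer: True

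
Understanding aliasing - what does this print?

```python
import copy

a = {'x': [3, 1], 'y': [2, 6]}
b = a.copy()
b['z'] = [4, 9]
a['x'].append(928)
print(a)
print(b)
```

Key concept: shallow copy of dict with mutable values.
Step by step:
`a = {'x': [3, 1], 'y': [2, 6]}` → a = {'x': [3, 1], 'y': [2, 6]}
`b = a.copy()` → b = {'x': [3, 1], 'y': [2, 6]}
`b['z'] = [4, 9]` → b = {'x': [3, 1], 'y': [2, 6], 'z': [4, 9]}
`a['x'].append(928)` → a = {'x': [3, 1, 928], 'y': [2, 6]}; b = {'x': [3, 1, 928], 'y': [2, 6], 'z': [4, 9]}
`print(a)` → prints {'x': [3, 1, 928], 'y': [2, 6]}
`print(b)` → prints {'x': [3, 1, 928], 'y': [2, 6], 'z': [4, 9]}

Answer:
{'x': [3, 1, 928], 'y': [2, 6]}
{'x': [3, 1, 928], 'y': [2, 6], 'z': [4, 9]}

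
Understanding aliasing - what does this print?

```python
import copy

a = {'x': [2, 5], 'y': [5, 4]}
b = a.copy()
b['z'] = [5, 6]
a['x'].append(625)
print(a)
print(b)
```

Key concept: shallow copy of dict with mutable values.
Step by step:
`a = {'x': [2, 5], 'y': [5, 4]}` → a = {'x': [2, 5], 'y': [5, 4]}
`b = a.copy()` → b = {'x': [2, 5], 'y': [5, 4]}
`b['z'] = [5, 6]` → b = {'x': [2, 5], 'y': [5, 4], 'z': [5, 6]}
`a['x'].append(625)` → a = {'x': [2, 5, 625], 'y': [5, 4]}; b = {'x': [2, 5, 625], 'y': [5, 4], 'z': [5, 6]}
`print(a)` → prints {'x': [2, 5, 625], 'y': [5, 4]}
`print(b)` → prints {'x': [2, 5, 625], 'y': [5, 4], 'z': [5, 6]}

Answer:
{'x': [2, 5, 625], 'y': [5, 4]}
{'x': [2, 5, 625], 'y': [5, 4], 'z': [5, 6]}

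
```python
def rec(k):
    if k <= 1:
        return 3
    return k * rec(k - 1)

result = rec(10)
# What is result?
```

rec(10) = 10 * 9 * 8 * 7 * 6 * 5 * 4 * 3 * 2 * 3 = 10886400

Answer: 10886400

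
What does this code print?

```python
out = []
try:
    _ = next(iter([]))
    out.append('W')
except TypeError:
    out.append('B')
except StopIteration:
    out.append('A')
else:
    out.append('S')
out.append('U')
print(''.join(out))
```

Execution trace: 'A' (except StopIteration) → 'U' (after the try/except). Output: AU

Answer: AU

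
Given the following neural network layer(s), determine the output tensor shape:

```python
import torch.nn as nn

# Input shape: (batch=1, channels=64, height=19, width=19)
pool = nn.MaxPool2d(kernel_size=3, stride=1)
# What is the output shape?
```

Input: (1, 64, 19, 19) -> Output: (1, 64, 17, 17)

Answer: (1, 64, 17, 17)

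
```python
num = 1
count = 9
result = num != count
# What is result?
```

Trace:
`num = 1` → num = 1
`count = 9` → count = 9
`result = num != count` → result = True
So result = True

Answer: True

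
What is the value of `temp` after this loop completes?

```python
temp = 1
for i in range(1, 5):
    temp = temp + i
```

Start at 1, add 1 through 4
`temp` takes the values: 1 → 2 → 4 → 7 → 11

Answer: 11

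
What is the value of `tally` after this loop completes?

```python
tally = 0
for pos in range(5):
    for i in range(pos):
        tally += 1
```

Triangle number: 0+1+2+...+4
`tally` takes the values: 0 → 1 → 2 → 3 → 4 → 5 → 6 → 7 → 8 → 9 → 10

Answer: 10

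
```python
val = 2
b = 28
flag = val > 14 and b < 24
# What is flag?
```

Trace:
`val = 2` → val = 2
`b = 28` → b = 28
`flag = val > 14 and b < 24` → flag = False
So flag = False

Answer: False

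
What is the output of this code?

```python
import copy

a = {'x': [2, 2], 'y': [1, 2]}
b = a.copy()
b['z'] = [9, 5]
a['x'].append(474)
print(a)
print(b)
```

Key concept: shallow copy of dict with mutable values.
Step by step:
`a = {'x': [2, 2], 'y': [1, 2]}` → a = {'x': [2, 2], 'y': [1, 2]}
`b = a.copy()` → b = {'x': [2, 2], 'y': [1, 2]}
`b['z'] = [9, 5]` → b = {'x': [2, 2], 'y': [1, 2], 'z': [9, 5]}
`a['x'].append(474)` → a = {'x': [2, 2, 474], 'y': [1, 2]}; b = {'x': [2, 2, 474], 'y': [1, 2], 'z': [9, 5]}
`print(a)` → prints {'x': [2, 2, 474], 'y': [1, 2]}
`print(b)` → prints {'x': [2, 2, 474], 'y': [1, 2], 'z': [9, 5]}

Answer:
{'x': [2, 2, 474], 'y': [1, 2]}
{'x': [2, 2, 474], 'y': [1, 2], 'z': [9, 5]}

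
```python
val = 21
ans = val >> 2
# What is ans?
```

Trace:
`val = 21` → val = 21
`ans = val >> 2` → ans = 5
So ans = 5

Answer: 5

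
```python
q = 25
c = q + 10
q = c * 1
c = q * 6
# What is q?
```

Trace:
`q = 25` → q = 25
`c = q + 10` → c = 35
`q = c * 1` → q = 35
`c = q * 6` → c = 210
So q = 35

Answer: 35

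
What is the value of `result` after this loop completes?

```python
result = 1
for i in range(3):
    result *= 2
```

2^3 = 8
`result` takes the values: 1 → 2 → 4 → 8

Answer: 8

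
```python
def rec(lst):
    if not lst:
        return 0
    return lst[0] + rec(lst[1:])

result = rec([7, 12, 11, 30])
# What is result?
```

7 + 12 + 11 + 30 + 0 = 60

Answer: 60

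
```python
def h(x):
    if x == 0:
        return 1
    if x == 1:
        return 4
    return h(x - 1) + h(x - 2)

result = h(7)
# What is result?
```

Build up from base cases: h(0)=1, h(1)=4, h(2)=5, h(3)=9, h(4)=14, h(5)=23, h(6)=37, ..., h(7)=60

Answer: 60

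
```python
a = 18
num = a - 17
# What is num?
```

Trace:
`a = 18` → a = 18
`num = a - 17` → num = 1
So num = 1

Answer: 1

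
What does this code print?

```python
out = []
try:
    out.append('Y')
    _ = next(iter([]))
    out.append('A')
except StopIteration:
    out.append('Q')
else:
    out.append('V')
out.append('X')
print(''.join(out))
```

Execution trace: 'Y' (try body) → 'Q' (except StopIteration) → 'X' (after the try/except). Output: YQX

Answer: YQX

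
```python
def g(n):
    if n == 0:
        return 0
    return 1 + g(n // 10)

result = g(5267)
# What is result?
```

Count of digits of 5267: 4

Answer: 4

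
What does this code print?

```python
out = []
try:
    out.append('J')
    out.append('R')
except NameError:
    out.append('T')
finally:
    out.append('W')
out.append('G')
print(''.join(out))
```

Execution trace: 'J' (try body) → 'R' (try body, no exception) → 'W' (finally) → 'G' (after the try/except). Output: JRWG

Answer: JRWG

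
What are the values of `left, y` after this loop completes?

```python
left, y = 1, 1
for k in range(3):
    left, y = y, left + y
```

Fibonacci: after 3 iterations
`left, y` takes the values: (1, 1) → (1, 2) → (2, 3) → (3, 5)

Answer: 3, 5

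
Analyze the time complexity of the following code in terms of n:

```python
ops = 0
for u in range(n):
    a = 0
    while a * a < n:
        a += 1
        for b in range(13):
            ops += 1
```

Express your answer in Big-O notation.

Each loop level contributes: n × √n × 1. Multiplying the contributions gives O(n√n).

Answer: O(n√n)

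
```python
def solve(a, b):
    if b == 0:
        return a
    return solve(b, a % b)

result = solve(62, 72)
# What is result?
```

solve(62, 72) -> solve(72, 62) -> solve(62, 10) -> solve(10, 2) -> solve(2, 0) -> 2

Answer: 2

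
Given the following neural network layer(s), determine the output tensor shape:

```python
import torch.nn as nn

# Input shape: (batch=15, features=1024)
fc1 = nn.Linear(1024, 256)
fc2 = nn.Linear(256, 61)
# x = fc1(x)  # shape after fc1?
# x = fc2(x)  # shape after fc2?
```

Input: (15, 1024) -> after fc1: (15, 256) -> Output: (15, 61)

Answer: (15, 61)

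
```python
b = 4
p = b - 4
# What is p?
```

Trace:
`b = 4` → b = 4
`p = b - 4` → p = 0
So p = 0

Answer: 0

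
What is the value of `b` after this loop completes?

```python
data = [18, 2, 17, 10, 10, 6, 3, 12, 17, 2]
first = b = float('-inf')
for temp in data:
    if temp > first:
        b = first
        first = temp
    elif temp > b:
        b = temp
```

Second largest (with repeats) in [18, 2, 17, 10, 10, 6, 3, 12, 17, 2]
`b` takes the values: -inf → 2 → 17

Answer: 17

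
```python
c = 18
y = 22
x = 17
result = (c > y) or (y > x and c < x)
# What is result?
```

Trace:
`c = 18` → c = 18
`y = 22` → y = 22
`x = 17` → x = 17
`result = (c > y) or (y > x and c < x)` → result = False
So result = False

Answer: False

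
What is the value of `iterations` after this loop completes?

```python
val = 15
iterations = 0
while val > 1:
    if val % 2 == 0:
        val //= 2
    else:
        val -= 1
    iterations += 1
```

Steps to reduce 15 to 1
`iterations` takes the values: 0 → 1 → 2 → 3 → 4 → 5 → 6

Answer: 6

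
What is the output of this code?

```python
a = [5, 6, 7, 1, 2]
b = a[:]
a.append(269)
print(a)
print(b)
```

Key concept: slice [:] creates copy.
Step by step:
`a = [5, 6, 7, 1, 2]` → a = [5, 6, 7, 1, 2]
`b = a[:]` → b = [5, 6, 7, 1, 2]
`a.append(269)` → a = [5, 6, 7, 1, 2, 269]
`print(a)` → prints [5, 6, 7, 1, 2, 269]
`print(b)` → prints [5, 6, 7, 1, 2]

Answer:
[5, 6, 7, 1, 2, 269]
[5, 6, 7, 1, 2]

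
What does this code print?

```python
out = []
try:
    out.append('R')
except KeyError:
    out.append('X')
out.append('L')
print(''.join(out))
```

Execution trace: 'R' (try body, no exception) → 'L' (after the try/except). Output: RL

Answer: RL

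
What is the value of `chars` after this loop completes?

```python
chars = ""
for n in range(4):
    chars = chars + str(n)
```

Concatenate digits 0 to 3
`chars` takes the values: "" → "0" → "01" → "012" → "0123"

Answer: "0123"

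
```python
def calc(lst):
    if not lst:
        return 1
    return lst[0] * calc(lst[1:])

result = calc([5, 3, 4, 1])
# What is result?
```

Product over [5, 3, 4, 1] = 5 * 3 * 4 * 1 = 60

Answer: 60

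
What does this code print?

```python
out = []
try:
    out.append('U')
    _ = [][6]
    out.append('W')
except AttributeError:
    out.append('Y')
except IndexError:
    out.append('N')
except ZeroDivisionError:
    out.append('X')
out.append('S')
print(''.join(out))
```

Execution trace: 'U' (try body) → 'N' (except IndexError) → 'S' (after the try/except). Output: UNS

Answer: UNS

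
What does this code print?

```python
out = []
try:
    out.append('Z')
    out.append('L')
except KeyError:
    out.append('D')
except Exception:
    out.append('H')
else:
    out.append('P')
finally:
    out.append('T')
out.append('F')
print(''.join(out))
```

Execution trace: 'Z' (try body) → 'L' (try body, no exception) → 'P' (else) → 'T' (finally) → 'F' (after the try/except). Output: ZLPTF

Answer: ZLPTF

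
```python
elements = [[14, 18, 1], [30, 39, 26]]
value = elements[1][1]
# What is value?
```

Trace:
`elements = [[14, 18, 1], [30, 39, 26]]` → elements = [[14, 18, 1], [30, 39, 26]]
`value = elements[1][1]` → value = 39
So value = 39

Answer: 39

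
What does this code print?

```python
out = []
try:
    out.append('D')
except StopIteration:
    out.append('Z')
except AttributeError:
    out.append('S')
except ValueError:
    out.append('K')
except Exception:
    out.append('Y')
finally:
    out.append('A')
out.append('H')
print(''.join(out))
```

Execution trace: 'D' (try body, no exception) → 'A' (finally) → 'H' (after the try/except). Output: DAH

Answer: DAH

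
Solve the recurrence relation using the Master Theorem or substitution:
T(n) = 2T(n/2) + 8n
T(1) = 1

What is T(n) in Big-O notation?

By Master Theorem: a=2, b=2, f(n)=8n. Since log_2(2) = 1 and f(n) = Θ(n^1), Case 2 applies. T(n) = O(n log n).

Answer: O(n log n)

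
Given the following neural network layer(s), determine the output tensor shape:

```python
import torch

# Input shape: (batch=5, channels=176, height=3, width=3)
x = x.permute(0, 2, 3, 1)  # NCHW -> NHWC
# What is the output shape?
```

Input: (5, 176, 3, 3) -> Output: (5, 3, 3, 176)

Answer: (5, 3, 3, 176)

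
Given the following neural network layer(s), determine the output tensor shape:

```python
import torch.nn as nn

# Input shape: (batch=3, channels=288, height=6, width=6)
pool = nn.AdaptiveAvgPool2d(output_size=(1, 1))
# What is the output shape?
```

Input: (3, 288, 6, 6) -> Output: (3, 288, 1, 1)

Answer: (3, 288, 1, 1)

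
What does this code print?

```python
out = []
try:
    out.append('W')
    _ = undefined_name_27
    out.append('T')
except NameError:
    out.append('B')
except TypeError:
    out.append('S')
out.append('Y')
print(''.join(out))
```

Execution trace: 'W' (try body) → 'B' (except NameError) → 'Y' (after the try/except). Output: WBY

Answer: WBY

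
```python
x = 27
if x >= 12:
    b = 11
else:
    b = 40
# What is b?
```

Trace:
`x = 27` → x = 27
`if x >= 12: ...` → x >= 12 is True → b = 11
So b = 11

Answer: 11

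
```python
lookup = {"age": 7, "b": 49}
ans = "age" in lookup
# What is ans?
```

Trace:
`lookup = {"age": 7, "b": 49}` → lookup = {'age': 7, 'b': 49}
`ans = "age" in lookup` → ans = True
So ans = True

Answer: True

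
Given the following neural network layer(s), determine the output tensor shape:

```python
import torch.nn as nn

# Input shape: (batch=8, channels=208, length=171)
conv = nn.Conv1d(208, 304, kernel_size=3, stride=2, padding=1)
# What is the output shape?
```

Input: (8, 208, 171) -> Output: (8, 304, 86)

Answer: (8, 304, 86)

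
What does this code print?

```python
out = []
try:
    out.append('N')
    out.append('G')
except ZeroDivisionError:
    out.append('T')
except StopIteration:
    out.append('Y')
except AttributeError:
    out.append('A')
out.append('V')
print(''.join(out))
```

Execution trace: 'N' (try body) → 'G' (try body, no exception) → 'V' (after the try/except). Output: NGV

Answer: NGV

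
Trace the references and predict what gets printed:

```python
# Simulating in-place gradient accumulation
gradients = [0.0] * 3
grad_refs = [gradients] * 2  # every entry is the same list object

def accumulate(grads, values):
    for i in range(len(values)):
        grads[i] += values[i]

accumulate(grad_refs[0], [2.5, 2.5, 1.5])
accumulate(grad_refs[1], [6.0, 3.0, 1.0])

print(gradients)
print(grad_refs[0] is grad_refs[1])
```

Key concept: gradient accumulation aliasing.
Step by step:
`gradients = [0.0] * 3` → gradients = [0.0, 0.0, 0.0]
`grad_refs = [gradients] * 2` → grad_refs = [[0.0, 0.0, 0.0], [0.0, 0.0, 0.0]]
`accumulate(grad_refs[0], [2.5, 2.5, 1.5])` → gradients = [2.5, 2.5, 1.5]; grad_refs = [[2.5, 2.5, 1.5], [2.5, 2.5, 1.5]]
`accumulate(grad_refs[1], [6.0, 3.0, 1.0])` → gradients = [8.5, 5.5, 2.5]; grad_refs = [[8.5, 5.5, 2.5], [8.5, 5.5, 2.5]]
`print(gradients)` → prints [8.5, 5.5, 2.5]
`print(grad_refs[0] is grad_refs[1])` → prints True

Answer:
[8.5, 5.5, 2.5]
True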